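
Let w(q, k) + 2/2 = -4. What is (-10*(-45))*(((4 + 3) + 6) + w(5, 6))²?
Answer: 28800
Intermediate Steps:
w(q, k) = -5 (w(q, k) = -1 - 4 = -5)
(-10*(-45))*(((4 + 3) + 6) + w(5, 6))² = (-10*(-45))*(((4 + 3) + 6) - 5)² = 450*((7 + 6) - 5)² = 450*(13 - 5)² = 450*8² = 450*64 = 28800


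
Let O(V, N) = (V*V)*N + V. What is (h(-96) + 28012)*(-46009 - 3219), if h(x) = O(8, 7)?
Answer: -1401422704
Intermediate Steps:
O(V, N) = V + N*V**2 (O(V, N) = V**2*N + V = N*V**2 + V = V + N*V**2)
h(x) = 456 (h(x) = 8*(1 + 7*8) = 8*(1 + 56) = 8*57 = 456)
(h(-96) + 28012)*(-46009 - 3219) = (456 + 28012)*(-46009 - 3219) = 28468*(-49228) = -1401422704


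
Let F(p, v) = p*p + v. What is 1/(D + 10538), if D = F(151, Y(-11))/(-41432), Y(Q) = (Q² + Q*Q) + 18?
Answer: 41432/436587355 ≈ 9.4900e-5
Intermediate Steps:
Y(Q) = 18 + 2*Q² (Y(Q) = (Q² + Q²) + 18 = 2*Q² + 18 = 18 + 2*Q²)
F(p, v) = v + p² (F(p, v) = p² + v = v + p²)
D = -23061/41432 (D = ((18 + 2*(-11)²) + 151²)/(-41432) = ((18 + 2*121) + 22801)*(-1/41432) = ((18 + 242) + 22801)*(-1/41432) = (260 + 22801)*(-1/41432) = 23061*(-1/41432) = -23061/41432 ≈ -0.55660)
1/(D + 10538) = 1/(-23061/41432 + 10538) = 1/(436587355/41432) = 41432/436587355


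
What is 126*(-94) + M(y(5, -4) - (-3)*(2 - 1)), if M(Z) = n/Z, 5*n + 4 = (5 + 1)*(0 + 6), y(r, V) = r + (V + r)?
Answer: -532948/45 ≈ -11843.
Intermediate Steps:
y(r, V) = V + 2*r
n = 32/5 (n = -⅘ + ((5 + 1)*(0 + 6))/5 = -⅘ + (6*6)/5 = -⅘ + (⅕)*36 = -⅘ + 36/5 = 32/5 ≈ 6.4000)
M(Z) = 32/(5*Z)
126*(-94) + M(y(5, -4) - (-3)*(2 - 1)) = 126*(-94) + 32/(5*((-4 + 2*5) - (-3)*(2 - 1))) = -11844 + 32/(5*((-4 + 10) - (-3))) = -11844 + 32/(5*(6 - 1*(-3))) = -11844 + 32/(5*(6 + 3)) = -11844 + (32/5)/9 = -11844 + (32/5)*(⅑) = -11844 + 32/45 = -532948/45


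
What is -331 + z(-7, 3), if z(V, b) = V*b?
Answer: -352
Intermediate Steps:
-331 + z(-7, 3) = -331 - 7*3 = -331 - 21 = -352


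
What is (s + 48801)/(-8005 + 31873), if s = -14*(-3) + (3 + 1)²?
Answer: 48859/23868 ≈ 2.0471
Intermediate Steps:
s = 58 (s = 42 + 4² = 42 + 16 = 58)
(s + 48801)/(-8005 + 31873) = (58 + 48801)/(-8005 + 31873) = 48859/23868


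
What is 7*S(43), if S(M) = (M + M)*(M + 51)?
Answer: 56588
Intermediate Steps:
S(M) = 2*M*(51 + M) (S(M) = (2*M)*(51 + M) = 2*M*(51 + M))
7*S(43) = 7*(2*43*(51 + 43)) = 7*(2*43*94) = 7*8084 = 56588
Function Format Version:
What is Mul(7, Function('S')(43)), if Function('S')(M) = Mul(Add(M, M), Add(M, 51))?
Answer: 56588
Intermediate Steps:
Function('S')(M) = Mul(2, M, Add(51, M)) (Function('S')(M) = Mul(Mul(2, M), Add(51, M)) = Mul(2, M, Add(51, M)))
Mul(7, Function('S')(43)) = Mul(7, Mul(2, 43, Add(51, 43))) = Mul(7, Mul(2, 43, 94)) = Mul(7, 8084) = 56588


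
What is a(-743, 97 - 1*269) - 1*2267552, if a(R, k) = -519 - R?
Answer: -2267328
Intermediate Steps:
a(-743, 97 - 1*269) - 1*2267552 = (-519 - 1*(-743)) - 1*2267552 = (-519 + 743) - 2267552 = 224 - 2267552 = -2267328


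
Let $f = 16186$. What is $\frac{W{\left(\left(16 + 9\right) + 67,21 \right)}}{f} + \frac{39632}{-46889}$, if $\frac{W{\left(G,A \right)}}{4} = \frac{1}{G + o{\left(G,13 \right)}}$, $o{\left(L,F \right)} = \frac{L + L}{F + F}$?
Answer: $- \frac{206557094187}{244380403988} \approx -0.84523$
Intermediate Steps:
$o{\left(L,F \right)} = \frac{L}{F}$ ($o{\left(L,F \right)} = \frac{2 L}{2 F} = 2 L \frac{1}{2 F} = \frac{L}{F}$)
$W{\left(G,A \right)} = \frac{26}{7 G}$ ($W{\left(G,A \right)} = \frac{4}{G + \frac{G}{13}} = \frac{4}{\frac{14}{13} G} = 4 \frac{13}{14 G} = \frac{26}{7 G}$)
$\frac{W{\left(\left(16 + 9\right) + 67,21 \right)}}{f} + \frac{39632}{-46889} = \frac{\frac{26}{7} \frac{1}{\left(16 + 9\right) + 67}}{16186} + \frac{39632}{-46889} = \frac{26}{7 \left(25 + 67\right)} \frac{1}{16186} + 39632 \left(- \frac{1}{46889}\right) = \frac{26}{7 \cdot 92} \cdot \frac{1}{16186} - \frac{39632}{46889} = \frac{26}{7} \cdot \frac{1}{92} \cdot \frac{1}{16186} - \frac{39632}{46889} = \frac{13}{322} \cdot \frac{1}{16186} - \frac{39632}{46889} = \frac{13}{5211892} - \frac{39632}{46889} = - \frac{206557094187}{244380403988}$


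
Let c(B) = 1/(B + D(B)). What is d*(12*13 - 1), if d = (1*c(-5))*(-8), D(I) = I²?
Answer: -62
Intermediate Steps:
c(B) = 1/(B + B²)
d = -⅖ (d = (1*(1/((-5)*(1 - 5))))*(-8) = (1*(-⅕/(-4)))*(-8) = (1*(-⅕*(-¼)))*(-8) = (1*(1/20))*(-8) = (1/20)*(-8) = -⅖ ≈ -0.40000)
d*(12*13 - 1) = -2*(12*13 - 1)/5 = -2*(156 - 1)/5 = -⅖*155 = -62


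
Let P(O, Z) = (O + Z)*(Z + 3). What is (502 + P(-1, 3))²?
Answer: 264196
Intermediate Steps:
P(O, Z) = (3 + Z)*(O + Z) (P(O, Z) = (O + Z)*(3 + Z) = (3 + Z)*(O + Z))
(502 + P(-1, 3))² = (502 + (3² + 3*(-1) + 3*3 - 1*3))² = (502 + (9 - 3 + 9 - 3))² = (502 + 12)² = 514² = 264196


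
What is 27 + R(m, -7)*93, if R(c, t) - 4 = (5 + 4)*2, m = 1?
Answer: 2073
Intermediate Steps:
R(c, t) = 22 (R(c, t) = 4 + (5 + 4)*2 = 4 + 9*2 = 4 + 18 = 22)
27 + R(m, -7)*93 = 27 + 22*93 = 27 + 2046 = 2073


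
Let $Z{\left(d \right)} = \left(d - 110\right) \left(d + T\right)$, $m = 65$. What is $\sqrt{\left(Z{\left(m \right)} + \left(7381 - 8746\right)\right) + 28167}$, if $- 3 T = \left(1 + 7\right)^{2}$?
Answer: $\sqrt{24837} \approx 157.6$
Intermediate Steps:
$T = - \frac{64}{3}$ ($T = - \frac{\left(1 + 7\right)^{2}}{3} = - \frac{8^{2}}{3} = \left(- \frac{1}{3}\right) 64 = - \frac{64}{3} \approx -21.333$)
$Z{\left(d \right)} = \left(-110 + d\right) \left(- \frac{64}{3} + d\right)$ ($Z{\left(d \right)} = \left(d - 110\right) \left(d - \frac{64}{3}\right) = \left(-110 + d\right) \left(- \frac{64}{3} + d\right)$)
$\sqrt{\left(Z{\left(m \right)} + \left(7381 - 8746\right)\right) + 28167} = \sqrt{\left(\left(\frac{7040}{3} + 65^{2} - \frac{25610}{3}\right) + \left(7381 - 8746\right)\right) + 28167} = \sqrt{\left(\left(\frac{7040}{3} + 4225 - \frac{25610}{3}\right) + \left(7381 - 8746\right)\right) + 28167} = \sqrt{\left(-1965 - 1365\right) + 28167} = \sqrt{-3330 + 28167} = \sqrt{24837}$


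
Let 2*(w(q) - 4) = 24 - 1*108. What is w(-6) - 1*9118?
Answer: -9156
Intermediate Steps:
w(q) = -38 (w(q) = 4 + (24 - 1*108)/2 = 4 + (24 - 108)/2 = 4 + (1/2)*(-84) = 4 - 42 = -38)
w(-6) - 1*9118 = -38 - 1*9118 = -38 - 9118 = -9156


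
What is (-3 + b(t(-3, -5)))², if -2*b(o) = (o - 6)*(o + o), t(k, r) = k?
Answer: 900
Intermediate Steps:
b(o) = -o*(-6 + o) (b(o) = -(o - 6)*(o + o)/2 = -(-6 + o)*2*o/2 = -o*(-6 + o))
(-3 + b(t(-3, -5)))² = (-3 - 3*(6 - 1*(-3)))² = (-3 - 3*(6 + 3))² = (-3 - 3*9)² = (-3 - 27)² = (-30)² = 900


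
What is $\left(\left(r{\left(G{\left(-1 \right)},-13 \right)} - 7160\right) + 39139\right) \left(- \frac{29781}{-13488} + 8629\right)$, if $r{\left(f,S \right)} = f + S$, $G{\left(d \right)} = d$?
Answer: $\frac{1240430945115}{4496} \approx 2.759 \cdot 10^{8}$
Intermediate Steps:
$r{\left(f,S \right)} = S + f$
$\left(\left(r{\left(G{\left(-1 \right)},-13 \right)} - 7160\right) + 39139\right) \left(- \frac{29781}{-13488} + 8629\right) = \left(\left(\left(-13 - 1\right) - 7160\right) + 39139\right) \left(- \frac{29781}{-13488} + 8629\right) = \left(\left(-14 - 7160\right) + 39139\right) \left(\left(-29781\right) \left(- \frac{1}{13488}\right) + 8629\right) = \left(-7174 + 39139\right) \left(\frac{9927}{4496} + 8629\right) = 31965 \cdot \frac{38805911}{4496} = \frac{1240430945115}{4496}$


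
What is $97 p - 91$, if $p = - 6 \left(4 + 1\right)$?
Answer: $-3001$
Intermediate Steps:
$p = -30$ ($p = \left(-6\right) 5 = -30$)
$97 p - 91 = 97 \left(-30\right) - 91 = -2910 - 91 = -3001$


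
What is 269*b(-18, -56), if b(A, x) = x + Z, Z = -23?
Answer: -21251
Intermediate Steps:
b(A, x) = -23 + x (b(A, x) = x - 23 = -23 + x)
269*b(-18, -56) = 269*(-23 - 56) = 269*(-79) = -21251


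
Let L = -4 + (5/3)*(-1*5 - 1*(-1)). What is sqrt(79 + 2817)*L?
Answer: -128*sqrt(181)/3 ≈ -574.02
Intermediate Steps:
L = -32/3 (L = -4 + (5*(1/3))*(-5 + 1) = -4 + (5/3)*(-4) = -4 - 20/3 = -32/3 ≈ -10.667)
sqrt(79 + 2817)*L = sqrt(79 + 2817)*(-32/3) = sqrt(2896)*(-32/3) = (4*sqrt(181))*(-32/3) = -128*sqrt(181)/3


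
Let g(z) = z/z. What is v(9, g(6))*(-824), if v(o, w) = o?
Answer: -7416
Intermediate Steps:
g(z) = 1
v(9, g(6))*(-824) = 9*(-824) = -7416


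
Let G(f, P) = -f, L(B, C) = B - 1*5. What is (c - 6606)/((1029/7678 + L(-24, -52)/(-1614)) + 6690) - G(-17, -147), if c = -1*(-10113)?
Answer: -48783843574/2960939891 ≈ -16.476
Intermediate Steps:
L(B, C) = -5 + B (L(B, C) = B - 5 = -5 + B)
c = 10113
(c - 6606)/((1029/7678 + L(-24, -52)/(-1614)) + 6690) - G(-17, -147) = (10113 - 6606)/((1029/7678 + (-5 - 24)/(-1614)) + 6690) - (-1)*(-17) = 3507/((1029*(1/7678) - 29*(-1/1614)) + 6690) - 1*17 = 3507/((1029/7678 + 29/1614) + 6690) - 17 = 3507/(470867/3098073 + 6690) - 17 = 3507/(20726579237/3098073) - 17 = 3507*(3098073/20726579237) - 17 = 1552134573/2960939891 - 17 = -48783843574/2960939891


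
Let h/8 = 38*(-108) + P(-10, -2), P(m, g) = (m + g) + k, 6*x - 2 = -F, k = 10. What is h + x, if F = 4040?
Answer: -33521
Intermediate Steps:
x = -673 (x = ⅓ + (-1*4040)/6 = ⅓ + (⅙)*(-4040) = ⅓ - 2020/3 = -673)
P(m, g) = 10 + g + m (P(m, g) = (m + g) + 10 = (g + m) + 10 = 10 + g + m)
h = -32848 (h = 8*(38*(-108) + (10 - 2 - 10)) = 8*(-4104 - 2) = 8*(-4106) = -32848)
h + x = -32848 - 673 = -33521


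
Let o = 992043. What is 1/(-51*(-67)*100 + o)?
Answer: 1/1333743 ≈ 7.4977e-7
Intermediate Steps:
1/(-51*(-67)*100 + o) = 1/(-51*(-67)*100 + 992043) = 1/(3417*100 + 992043) = 1/(341700 + 992043) = 1/1333743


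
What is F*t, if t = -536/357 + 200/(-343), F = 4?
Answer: -145856/17493 ≈ -8.3380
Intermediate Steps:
t = -36464/17493 (t = -536*1/357 + 200*(-1/343) = -536/357 - 200/343 = -36464/17493 ≈ -2.0845)
F*t = 4*(-36464/17493) = -145856/17493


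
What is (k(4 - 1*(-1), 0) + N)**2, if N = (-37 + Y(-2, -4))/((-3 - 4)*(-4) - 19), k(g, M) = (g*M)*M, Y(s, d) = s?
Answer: 169/9 ≈ 18.778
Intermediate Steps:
k(g, M) = g*M**2 (k(g, M) = (M*g)*M = g*M**2)
N = -13/3 (N = (-37 - 2)/((-3 - 4)*(-4) - 19) = -39/(-7*(-4) - 19) = -39/(28 - 19) = -39/9 = -39*1/9 = -13/3 ≈ -4.3333)
(k(4 - 1*(-1), 0) + N)**2 = ((4 - 1*(-1))*0**2 - 13/3)**2 = ((4 + 1)*0 - 13/3)**2 = (5*0 - 13/3)**2 = (0 - 13/3)**2 = (-13/3)**2 = 169/9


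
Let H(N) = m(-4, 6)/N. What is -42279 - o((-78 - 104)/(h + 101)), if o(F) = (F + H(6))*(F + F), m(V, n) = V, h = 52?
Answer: -989812487/23409 ≈ -42283.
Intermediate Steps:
H(N) = -4/N
o(F) = 2*F*(-2/3 + F) (o(F) = (F - 4/6)*(F + F) = (F - 4*1/6)*(2*F) = (F - 2/3)*(2*F) = (-2/3 + F)*(2*F) = 2*F*(-2/3 + F))
-42279 - o((-78 - 104)/(h + 101)) = -42279 - 2*(-78 - 104)/(52 + 101)*(-2 + 3*((-78 - 104)/(52 + 101)))/3 = -42279 - 2*(-182/153)*(-2 + 3*(-182/153))/3 = -42279 - 2*(-182*1/153)*(-2 + 3*(-182*1/153))/3 = -42279 - 2*(-182)*(-2 + 3*(-182/153))/(3*153) = -42279 - 2*(-182)*(-2 - 182/51)/(3*153) = -42279 - 2*(-182)*(-284)/(3*153*51) = -42279 - 1*103376/23409 = -42279 - 103376/23409 = -989812487/23409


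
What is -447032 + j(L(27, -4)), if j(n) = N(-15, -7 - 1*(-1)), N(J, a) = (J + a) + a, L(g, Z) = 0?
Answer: -447059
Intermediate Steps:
N(J, a) = J + 2*a
j(n) = -27 (j(n) = -15 + 2*(-7 - 1*(-1)) = -15 + 2*(-7 + 1) = -15 + 2*(-6) = -15 - 12 = -27)
-447032 + j(L(27, -4)) = -447032 - 27 = -447059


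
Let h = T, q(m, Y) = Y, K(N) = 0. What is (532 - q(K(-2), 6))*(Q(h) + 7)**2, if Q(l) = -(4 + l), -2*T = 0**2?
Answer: 4734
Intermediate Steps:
T = 0 (T = -1/2*0**2 = -1/2*0 = 0)
h = 0
Q(l) = -4 - l
(532 - q(K(-2), 6))*(Q(h) + 7)**2 = (532 - 1*6)*((-4 - 1*0) + 7)**2 = (532 - 6)*((-4 + 0) + 7)**2 = 526*(-4 + 7)**2 = 526*3**2 = 526*9 = 4734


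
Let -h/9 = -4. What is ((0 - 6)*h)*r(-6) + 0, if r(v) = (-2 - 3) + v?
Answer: 2376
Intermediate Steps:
h = 36 (h = -9*(-4) = 36)
r(v) = -5 + v
((0 - 6)*h)*r(-6) + 0 = ((0 - 6)*36)*(-5 - 6) + 0 = -6*36*(-11) + 0 = -216*(-11) + 0 = 2376 + 0 = 2376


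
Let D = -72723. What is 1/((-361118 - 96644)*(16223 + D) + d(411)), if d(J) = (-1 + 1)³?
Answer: 1/25863553000 ≈ 3.8664e-11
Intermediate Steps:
d(J) = 0 (d(J) = 0³ = 0)
1/((-361118 - 96644)*(16223 + D) + d(411)) = 1/((-361118 - 96644)*(16223 - 72723) + 0) = 1/(-457762*(-56500) + 0) = 1/(25863553000 + 0) = 1/25863553000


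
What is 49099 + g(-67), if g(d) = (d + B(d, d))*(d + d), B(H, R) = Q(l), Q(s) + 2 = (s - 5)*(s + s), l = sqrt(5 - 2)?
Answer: 57541 + 1340*sqrt(3) ≈ 59862.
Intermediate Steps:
l = sqrt(3) ≈ 1.7320
Q(s) = -2 + 2*s*(-5 + s) (Q(s) = -2 + (s - 5)*(s + s) = -2 + (-5 + s)*(2*s) = -2 + 2*s*(-5 + s))
B(H, R) = 4 - 10*sqrt(3) (B(H, R) = -2 - 10*sqrt(3) + 2*(sqrt(3))**2 = -2 - 10*sqrt(3) + 2*3 = -2 - 10*sqrt(3) + 6 = 4 - 10*sqrt(3))
g(d) = 2*d*(4 + d - 10*sqrt(3)) (g(d) = (d + (4 - 10*sqrt(3)))*(d + d) = (4 + d - 10*sqrt(3))*(2*d) = 2*d*(4 + d - 10*sqrt(3)))
49099 + g(-67) = 49099 + 2*(-67)*(4 - 67 - 10*sqrt(3)) = 49099 + 2*(-67)*(-63 - 10*sqrt(3)) = 49099 + (8442 + 1340*sqrt(3)) = 57541 + 1340*sqrt(3)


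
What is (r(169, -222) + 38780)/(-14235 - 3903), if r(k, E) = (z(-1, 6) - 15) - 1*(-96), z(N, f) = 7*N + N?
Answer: -12951/6046 ≈ -2.1421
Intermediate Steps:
z(N, f) = 8*N
r(k, E) = 73 (r(k, E) = (8*(-1) - 15) - 1*(-96) = (-8 - 15) + 96 = -23 + 96 = 73)
(r(169, -222) + 38780)/(-14235 - 3903) = (73 + 38780)/(-14235 - 3903) = 38853/(-18138) = 38853*(-1/18138) = -12951/6046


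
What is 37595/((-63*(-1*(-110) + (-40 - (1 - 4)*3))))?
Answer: -37595/4977 ≈ -7.5537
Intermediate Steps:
37595/((-63*(-1*(-110) + (-40 - (1 - 4)*3)))) = 37595/((-63*(110 + (-40 - (-3)*3)))) = 37595/((-63*(110 + (-40 - 1*(-9))))) = 37595/((-63*(110 + (-40 + 9)))) = 37595/((-63*(110 - 31))) = 37595/((-63*79)) = 37595/(-4977) = 37595*(-1/4977) = -37595/4977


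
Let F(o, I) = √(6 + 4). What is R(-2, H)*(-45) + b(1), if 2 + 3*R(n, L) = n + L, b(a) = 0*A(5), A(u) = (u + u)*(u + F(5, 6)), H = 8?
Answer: -60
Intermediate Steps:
F(o, I) = √10
A(u) = 2*u*(u + √10) (A(u) = (u + u)*(u + √10) = (2*u)*(u + √10) = 2*u*(u + √10))
b(a) = 0 (b(a) = 0*(2*5*(5 + √10)) = 0*(50 + 10*√10) = 0)
R(n, L) = -⅔ + L/3 + n/3 (R(n, L) = -⅔ + (n + L)/3 = -⅔ + (L + n)/3 = -⅔ + (L/3 + n/3) = -⅔ + L/3 + n/3)
R(-2, H)*(-45) + b(1) = (-⅔ + (⅓)*8 + (⅓)*(-2))*(-45) + 0 = (-⅔ + 8/3 - ⅔)*(-45) + 0 = (4/3)*(-45) + 0 = -60 + 0 = -60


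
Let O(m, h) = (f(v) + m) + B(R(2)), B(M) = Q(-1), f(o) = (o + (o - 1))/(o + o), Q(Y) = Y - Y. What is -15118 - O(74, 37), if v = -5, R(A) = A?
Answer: -151931/10 ≈ -15193.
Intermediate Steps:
Q(Y) = 0
f(o) = (-1 + 2*o)/(2*o) (f(o) = (o + (-1 + o))/((2*o)) = (-1 + 2*o)*(1/(2*o)) = (-1 + 2*o)/(2*o))
B(M) = 0
O(m, h) = 11/10 + m (O(m, h) = ((-½ - 5)/(-5) + m) + 0 = (-⅕*(-11/2) + m) + 0 = (11/10 + m) + 0 = 11/10 + m)
-15118 - O(74, 37) = -15118 - (11/10 + 74) = -15118 - 1*751/10 = -15118 - 751/10 = -151931/10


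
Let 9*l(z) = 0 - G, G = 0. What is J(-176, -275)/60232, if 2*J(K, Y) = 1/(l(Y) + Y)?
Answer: -1/33127600 ≈ -3.0186e-8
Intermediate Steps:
l(z) = 0 (l(z) = (0 - 1*0)/9 = (0 + 0)/9 = (1/9)*0 = 0)
J(K, Y) = 1/(2*Y) (J(K, Y) = 1/(2*(0 + Y)) = 1/(2*Y))
J(-176, -275)/60232 = ((1/2)/(-275))/60232 = ((1/2)*(-1/275))*(1/60232) = -1/550*1/60232 = -1/33127600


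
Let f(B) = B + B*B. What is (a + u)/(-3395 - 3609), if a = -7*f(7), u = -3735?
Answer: 4127/7004 ≈ 0.58923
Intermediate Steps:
f(B) = B + B²
a = -392 (a = -49*(1 + 7) = -49*8 = -7*56 = -392)
(a + u)/(-3395 - 3609) = (-392 - 3735)/(-3395 - 3609) = -4127/(-7004) = -4127*(-1/7004) = 4127/7004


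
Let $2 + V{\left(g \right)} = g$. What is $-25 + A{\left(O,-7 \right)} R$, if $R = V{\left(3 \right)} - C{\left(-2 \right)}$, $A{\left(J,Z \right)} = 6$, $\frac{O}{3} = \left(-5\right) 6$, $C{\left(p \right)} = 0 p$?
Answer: $-19$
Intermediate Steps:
$V{\left(g \right)} = -2 + g$
$C{\left(p \right)} = 0$
$O = -90$ ($O = 3 \left(\left(-5\right) 6\right) = 3 \left(-30\right) = -90$)
$R = 1$ ($R = \left(-2 + 3\right) - 0 = 1 + 0 = 1$)
$-25 + A{\left(O,-7 \right)} R = -25 + 6 \cdot 1 = -25 + 6 = -19$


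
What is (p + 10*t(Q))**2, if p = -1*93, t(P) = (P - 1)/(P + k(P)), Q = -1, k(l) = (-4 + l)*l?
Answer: 9604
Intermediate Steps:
k(l) = l*(-4 + l)
t(P) = (-1 + P)/(P + P*(-4 + P)) (t(P) = (P - 1)/(P + P*(-4 + P)) = (-1 + P)/(P + P*(-4 + P)))
p = -93
(p + 10*t(Q))**2 = (-93 + 10*((-1 - 1)/((-1)*(-3 - 1))))**2 = (-93 + 10*(-1*(-2)/(-4)))**2 = (-93 + 10*(-1*(-1/4)*(-2)))**2 = (-93 + 10*(-1/2))**2 = (-93 - 5)**2 = (-98)**2 = 9604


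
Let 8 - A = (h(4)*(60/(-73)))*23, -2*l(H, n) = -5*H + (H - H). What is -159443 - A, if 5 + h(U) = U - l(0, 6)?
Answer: -11638543/73 ≈ -1.5943e+5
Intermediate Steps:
l(H, n) = 5*H/2 (l(H, n) = -(-5*H + (H - H))/2 = -(-5*H + 0)/2 = -(-5)*H/2 = 5*H/2)
h(U) = -5 + U (h(U) = -5 + (U - 5*0/2) = -5 + (U - 1*0) = -5 + (U + 0) = -5 + U)
A = -796/73 (A = 8 - (-5 + 4)*(60/(-73))*23 = 8 - (-60*(-1)/73)*23 = 8 - (-1*(-60/73))*23 = 8 - 60*23/73 = 8 - 1*1380/73 = 8 - 1380/73 = -796/73 ≈ -10.904)
-159443 - A = -159443 - 1*(-796/73) = -159443 + 796/73 = -11638543/73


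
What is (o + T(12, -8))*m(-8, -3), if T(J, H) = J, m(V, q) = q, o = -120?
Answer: 324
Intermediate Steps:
(o + T(12, -8))*m(-8, -3) = (-120 + 12)*(-3) = -108*(-3) = 324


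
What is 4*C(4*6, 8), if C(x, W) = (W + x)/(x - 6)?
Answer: 64/9 ≈ 7.1111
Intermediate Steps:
C(x, W) = (W + x)/(-6 + x)
4*C(4*6, 8) = 4*((8 + 4*6)/(-6 + 4*6)) = 4*((8 + 24)/(-6 + 24)) = 4*(32/18) = 4*((1/18)*32) = 4*(16/9) = 64/9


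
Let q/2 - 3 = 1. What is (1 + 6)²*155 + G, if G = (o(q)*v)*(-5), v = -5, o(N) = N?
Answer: 7795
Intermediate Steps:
q = 8 (q = 6 + 2*1 = 6 + 2 = 8)
G = 200 (G = (8*(-5))*(-5) = -40*(-5) = 200)
(1 + 6)²*155 + G = (1 + 6)²*155 + 200 = 7²*155 + 200 = 49*155 + 200 = 7595 + 200 = 7795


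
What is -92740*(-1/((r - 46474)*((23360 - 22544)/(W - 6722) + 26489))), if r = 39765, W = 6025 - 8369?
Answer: -140130140/268526000787 ≈ -0.00052185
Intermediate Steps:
W = -2344
-92740*(-1/((r - 46474)*((23360 - 22544)/(W - 6722) + 26489))) = -92740*(-1/((39765 - 46474)*((23360 - 22544)/(-2344 - 6722) + 26489))) = -92740*1/(6709*(816/(-9066) + 26489)) = -92740*1/(6709*(816*(-1/9066) + 26489)) = -92740*1/(6709*(-136/1511 + 26489)) = -92740/((-40024743*(-6709)/1511)) = -92740/((-1*(-268526000787/1511))) = -92740/268526000787/1511 = -92740*1511/268526000787 = -140130140/268526000787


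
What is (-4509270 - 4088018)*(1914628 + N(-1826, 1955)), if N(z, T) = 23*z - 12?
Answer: -16099436259984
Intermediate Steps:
N(z, T) = -12 + 23*z
(-4509270 - 4088018)*(1914628 + N(-1826, 1955)) = (-4509270 - 4088018)*(1914628 + (-12 + 23*(-1826))) = -8597288*(1914628 + (-12 - 41998)) = -8597288*(1914628 - 42010) = -8597288*1872618 = -16099436259984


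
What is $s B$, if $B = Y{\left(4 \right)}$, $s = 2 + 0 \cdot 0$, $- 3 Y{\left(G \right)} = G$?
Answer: $- \frac{8}{3} \approx -2.6667$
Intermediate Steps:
$Y{\left(G \right)} = - \frac{G}{3}$
$s = 2$ ($s = 2 + 0 = 2$)
$B = - \frac{4}{3}$ ($B = \left(- \frac{1}{3}\right) 4 = - \frac{4}{3} \approx -1.3333$)
$s B = 2 \left(- \frac{4}{3}\right) = - \frac{8}{3}$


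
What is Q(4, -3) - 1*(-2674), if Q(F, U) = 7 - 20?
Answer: 2661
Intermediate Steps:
Q(F, U) = -13
Q(4, -3) - 1*(-2674) = -13 - 1*(-2674) = -13 + 2674 = 2661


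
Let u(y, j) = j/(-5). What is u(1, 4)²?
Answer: 16/25 ≈ 0.64000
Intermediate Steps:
u(y, j) = -j/5 (u(y, j) = j*(-⅕) = -j/5)
u(1, 4)² = (-⅕*4)² = (-⅘)² = 16/25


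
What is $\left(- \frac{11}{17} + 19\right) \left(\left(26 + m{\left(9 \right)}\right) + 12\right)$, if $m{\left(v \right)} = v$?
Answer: $\frac{14664}{17} \approx 862.59$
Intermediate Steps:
$\left(- \frac{11}{17} + 19\right) \left(\left(26 + m{\left(9 \right)}\right) + 12\right) = \left(- \frac{11}{17} + 19\right) \left(\left(26 + 9\right) + 12\right) = \left(\left(-11\right) \frac{1}{17} + 19\right) \left(35 + 12\right) = \left(- \frac{11}{17} + 19\right) 47 = \frac{312}{17} \cdot 47 = \frac{14664}{17}$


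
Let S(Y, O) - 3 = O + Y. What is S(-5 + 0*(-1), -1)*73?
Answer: -219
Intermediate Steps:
S(Y, O) = 3 + O + Y (S(Y, O) = 3 + (O + Y) = 3 + O + Y)
S(-5 + 0*(-1), -1)*73 = (3 - 1 + (-5 + 0*(-1)))*73 = (3 - 1 + (-5 + 0))*73 = (3 - 1 - 5)*73 = -3*73 = -219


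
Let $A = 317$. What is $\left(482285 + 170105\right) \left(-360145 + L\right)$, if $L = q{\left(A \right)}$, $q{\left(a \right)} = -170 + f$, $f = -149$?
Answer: $-235163108960$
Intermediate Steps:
$q{\left(a \right)} = -319$ ($q{\left(a \right)} = -170 - 149 = -319$)
$L = -319$
$\left(482285 + 170105\right) \left(-360145 + L\right) = \left(482285 + 170105\right) \left(-360145 - 319\right) = 652390 \left(-360464\right) = -235163108960$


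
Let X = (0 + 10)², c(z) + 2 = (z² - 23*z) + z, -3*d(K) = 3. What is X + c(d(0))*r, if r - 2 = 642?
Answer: 13624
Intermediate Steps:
d(K) = -1 (d(K) = -⅓*3 = -1)
r = 644 (r = 2 + 642 = 644)
c(z) = -2 + z² - 22*z (c(z) = -2 + ((z² - 23*z) + z) = -2 + (z² - 22*z) = -2 + z² - 22*z)
X = 100 (X = 10² = 100)
X + c(d(0))*r = 100 + (-2 + (-1)² - 22*(-1))*644 = 100 + (-2 + 1 + 22)*644 = 100 + 21*644 = 100 + 13524 = 13624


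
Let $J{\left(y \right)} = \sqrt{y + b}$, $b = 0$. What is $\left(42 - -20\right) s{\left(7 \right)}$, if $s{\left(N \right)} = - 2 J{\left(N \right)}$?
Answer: $- 124 \sqrt{7} \approx -328.07$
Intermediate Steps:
$J{\left(y \right)} = \sqrt{y}$ ($J{\left(y \right)} = \sqrt{y + 0} = \sqrt{y}$)
$s{\left(N \right)} = - 2 \sqrt{N}$
$\left(42 - -20\right) s{\left(7 \right)} = \left(42 - -20\right) \left(- 2 \sqrt{7}\right) = \left(42 + 20\right) \left(- 2 \sqrt{7}\right) = 62 \left(- 2 \sqrt{7}\right) = - 124 \sqrt{7}$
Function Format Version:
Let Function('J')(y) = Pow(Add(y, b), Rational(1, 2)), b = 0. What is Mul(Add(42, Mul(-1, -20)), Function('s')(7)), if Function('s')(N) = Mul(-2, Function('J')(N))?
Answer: Mul(-124, Pow(7, Rational(1, 2))) ≈ -328.07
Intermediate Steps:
Function('J')(y) = Pow(y, Rational(1, 2)) (Function('J')(y) = Pow(Add(y, 0), Rational(1, 2)) = Pow(y, Rational(1, 2)))
Function('s')(N) = Mul(-2, Pow(N, Rational(1, 2)))
Mul(Add(42, Mul(-1, -20)), Function('s')(7)) = Mul(Add(42, Mul(-1, -20)), Mul(-2, Pow(7, Rational(1, 2)))) = Mul(Add(42, 20), Mul(-2, Pow(7, Rational(1, 2)))) = Mul(62, Mul(-2, Pow(7, Rational(1, 2)))) = Mul(-124, Pow(7, Rational(1, 2)))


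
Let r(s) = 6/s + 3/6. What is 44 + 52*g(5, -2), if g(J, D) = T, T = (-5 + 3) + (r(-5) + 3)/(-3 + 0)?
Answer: -1498/15 ≈ -99.867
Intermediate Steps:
r(s) = ½ + 6/s (r(s) = 6/s + 3*(⅙) = 6/s + ½ = ½ + 6/s)
T = -83/30 (T = (-5 + 3) + ((½)*(12 - 5)/(-5) + 3)/(-3 + 0) = -2 + ((½)*(-⅕)*7 + 3)/(-3) = -2 + (-7/10 + 3)*(-⅓) = -2 + (23/10)*(-⅓) = -2 - 23/30 = -83/30 ≈ -2.7667)
g(J, D) = -83/30
44 + 52*g(5, -2) = 44 + 52*(-83/30) = 44 - 2158/15 = -1498/15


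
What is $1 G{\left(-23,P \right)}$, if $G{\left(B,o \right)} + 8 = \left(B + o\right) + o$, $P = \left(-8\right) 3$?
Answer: $-79$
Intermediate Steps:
$P = -24$
$G{\left(B,o \right)} = -8 + B + 2 o$ ($G{\left(B,o \right)} = -8 + \left(\left(B + o\right) + o\right) = -8 + \left(B + 2 o\right) = -8 + B + 2 o$)
$1 G{\left(-23,P \right)} = 1 \left(-8 - 23 + 2 \left(-24\right)\right) = 1 \left(-8 - 23 - 48\right) = 1 \left(-79\right) = -79$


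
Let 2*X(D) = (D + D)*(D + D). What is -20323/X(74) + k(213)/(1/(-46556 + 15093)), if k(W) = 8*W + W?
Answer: -660565201915/10952 ≈ -6.0315e+7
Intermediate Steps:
k(W) = 9*W
X(D) = 2*D**2 (X(D) = ((D + D)*(D + D))/2 = ((2*D)*(2*D))/2 = (4*D**2)/2 = 2*D**2)
-20323/X(74) + k(213)/(1/(-46556 + 15093)) = -20323/(2*74**2) + (9*213)/(1/(-46556 + 15093)) = -20323/(2*5476) + 1917/(1/(-31463)) = -20323/10952 + 1917/(-1/31463) = -20323*1/10952 + 1917*(-31463) = -20323/10952 - 60314571 = -660565201915/10952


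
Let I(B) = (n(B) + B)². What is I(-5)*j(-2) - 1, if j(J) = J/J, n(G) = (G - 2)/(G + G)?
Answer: 1749/100 ≈ 17.490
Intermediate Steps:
n(G) = (-2 + G)/(2*G) (n(G) = (-2 + G)/((2*G)) = (-2 + G)*(1/(2*G)) = (-2 + G)/(2*G))
I(B) = (B + (-2 + B)/(2*B))² (I(B) = ((-2 + B)/(2*B) + B)² = (B + (-2 + B)/(2*B))²)
j(J) = 1
I(-5)*j(-2) - 1 = ((¼)*(-2 - 5 + 2*(-5)²)²/(-5)²)*1 - 1 = ((¼)*(1/25)*(-2 - 5 + 2*25)²)*1 - 1 = ((¼)*(1/25)*(-2 - 5 + 50)²)*1 - 1 = ((¼)*(1/25)*43²)*1 - 1 = ((¼)*(1/25)*1849)*1 - 1 = (1849/100)*1 - 1 = 1849/100 - 1 = 1749/100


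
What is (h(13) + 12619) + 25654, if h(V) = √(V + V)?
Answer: 38273 + √26 ≈ 38278.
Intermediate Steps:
h(V) = √2*√V (h(V) = √(2*V) = √2*√V)
(h(13) + 12619) + 25654 = (√2*√13 + 12619) + 25654 = (√26 + 12619) + 25654 = (12619 + √26) + 25654 = 38273 + √26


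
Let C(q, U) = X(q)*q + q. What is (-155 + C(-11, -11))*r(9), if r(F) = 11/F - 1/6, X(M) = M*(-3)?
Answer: -10051/18 ≈ -558.39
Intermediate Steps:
X(M) = -3*M
C(q, U) = q - 3*q² (C(q, U) = (-3*q)*q + q = -3*q² + q = q - 3*q²)
r(F) = -⅙ + 11/F (r(F) = 11/F - 1*⅙ = 11/F - ⅙ = -⅙ + 11/F)
(-155 + C(-11, -11))*r(9) = (-155 - 11*(1 - 3*(-11)))*((⅙)*(66 - 1*9)/9) = (-155 - 11*(1 + 33))*((⅙)*(⅑)*(66 - 9)) = (-155 - 11*34)*((⅙)*(⅑)*57) = (-155 - 374)*(19/18) = -529*19/18 = -10051/18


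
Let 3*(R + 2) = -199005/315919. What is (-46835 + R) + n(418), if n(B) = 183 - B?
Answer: -14871005503/315919 ≈ -47072.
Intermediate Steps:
R = -698173/315919 (R = -2 + (-199005/315919)/3 = -2 + (-199005*1/315919)/3 = -2 + (⅓)*(-199005/315919) = -2 - 66335/315919 = -698173/315919 ≈ -2.2100)
(-46835 + R) + n(418) = (-46835 - 698173/315919) + (183 - 1*418) = -14796764538/315919 + (183 - 418) = -14796764538/315919 - 235 = -14871005503/315919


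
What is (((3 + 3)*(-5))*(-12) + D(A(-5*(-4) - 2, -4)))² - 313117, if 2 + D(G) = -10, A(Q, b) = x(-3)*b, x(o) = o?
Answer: -192013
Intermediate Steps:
A(Q, b) = -3*b
D(G) = -12 (D(G) = -2 - 10 = -12)
(((3 + 3)*(-5))*(-12) + D(A(-5*(-4) - 2, -4)))² - 313117 = (((3 + 3)*(-5))*(-12) - 12)² - 313117 = ((6*(-5))*(-12) - 12)² - 313117 = (-30*(-12) - 12)² - 313117 = (360 - 12)² - 313117 = 348² - 313117 = 121104 - 313117 = -192013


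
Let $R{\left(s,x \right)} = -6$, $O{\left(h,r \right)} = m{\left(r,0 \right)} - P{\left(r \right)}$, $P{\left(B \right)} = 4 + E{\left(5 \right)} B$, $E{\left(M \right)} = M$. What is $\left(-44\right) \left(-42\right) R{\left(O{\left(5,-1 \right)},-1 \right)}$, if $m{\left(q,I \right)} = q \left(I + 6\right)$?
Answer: $-11088$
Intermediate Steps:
$m{\left(q,I \right)} = q \left(6 + I\right)$
$P{\left(B \right)} = 4 + 5 B$
$O{\left(h,r \right)} = -4 + r$ ($O{\left(h,r \right)} = r \left(6 + 0\right) - \left(4 + 5 r\right) = r 6 - \left(4 + 5 r\right) = 6 r - \left(4 + 5 r\right) = -4 + r$)
$\left(-44\right) \left(-42\right) R{\left(O{\left(5,-1 \right)},-1 \right)} = \left(-44\right) \left(-42\right) \left(-6\right) = 1848 \left(-6\right) = -11088$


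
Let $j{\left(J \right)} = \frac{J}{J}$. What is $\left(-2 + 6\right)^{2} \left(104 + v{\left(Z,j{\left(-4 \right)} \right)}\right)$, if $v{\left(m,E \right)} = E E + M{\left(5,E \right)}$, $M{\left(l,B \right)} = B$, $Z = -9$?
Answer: $1696$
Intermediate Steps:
$j{\left(J \right)} = 1$
$v{\left(m,E \right)} = E + E^{2}$ ($v{\left(m,E \right)} = E E + E = E^{2} + E = E + E^{2}$)
$\left(-2 + 6\right)^{2} \left(104 + v{\left(Z,j{\left(-4 \right)} \right)}\right) = \left(-2 + 6\right)^{2} \left(104 + 1 \left(1 + 1\right)\right) = 4^{2} \left(104 + 1 \cdot 2\right) = 16 \left(104 + 2\right) = 16 \cdot 106 = 1696$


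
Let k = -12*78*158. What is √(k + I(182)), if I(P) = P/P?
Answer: I*√147887 ≈ 384.56*I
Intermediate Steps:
I(P) = 1
k = -147888 (k = -936*158 = -147888)
√(k + I(182)) = √(-147888 + 1) = √(-147887) = I*√147887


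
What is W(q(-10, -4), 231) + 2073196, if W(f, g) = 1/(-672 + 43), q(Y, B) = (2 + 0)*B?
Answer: 1304040283/629 ≈ 2.0732e+6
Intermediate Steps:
q(Y, B) = 2*B
W(f, g) = -1/629 (W(f, g) = 1/(-629) = -1/629)
W(q(-10, -4), 231) + 2073196 = -1/629 + 2073196 = 1304040283/629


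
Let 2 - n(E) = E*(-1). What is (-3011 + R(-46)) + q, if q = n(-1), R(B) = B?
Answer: -3056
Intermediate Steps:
n(E) = 2 + E (n(E) = 2 - E*(-1) = 2 - (-1)*E = 2 + E)
q = 1 (q = 2 - 1 = 1)
(-3011 + R(-46)) + q = (-3011 - 46) + 1 = -3057 + 1 = -3056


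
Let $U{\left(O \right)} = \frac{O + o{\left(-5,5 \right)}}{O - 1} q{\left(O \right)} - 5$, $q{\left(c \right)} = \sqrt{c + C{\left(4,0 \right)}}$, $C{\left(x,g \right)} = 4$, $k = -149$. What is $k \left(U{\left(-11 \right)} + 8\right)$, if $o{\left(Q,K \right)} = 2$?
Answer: $-447 - \frac{447 i \sqrt{7}}{4} \approx -447.0 - 295.66 i$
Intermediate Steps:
$q{\left(c \right)} = \sqrt{4 + c}$ ($q{\left(c \right)} = \sqrt{c + 4} = \sqrt{4 + c}$)
$U{\left(O \right)} = -5 + \frac{\sqrt{4 + O} \left(2 + O\right)}{-1 + O}$ ($U{\left(O \right)} = \frac{O + 2}{O - 1} \sqrt{4 + O} - 5 = \frac{2 + O}{-1 + O} \sqrt{4 + O} - 5 = \frac{\sqrt{4 + O} \left(2 + O\right)}{-1 + O} - 5 = -5 + \frac{\sqrt{4 + O} \left(2 + O\right)}{-1 + O}$)
$k \left(U{\left(-11 \right)} + 8\right) = - 149 \left(\frac{5 - -55 + 2 \sqrt{4 - 11} - 11 \sqrt{4 - 11}}{-1 - 11} + 8\right) = - 149 \left(\frac{5 + 55 + 2 \sqrt{-7} - 11 \sqrt{-7}}{-12} + 8\right) = - 149 \left(- \frac{5 + 55 + 2 i \sqrt{7} - 11 i \sqrt{7}}{12} + 8\right) = - 149 \left(- \frac{60 - 9 i \sqrt{7}}{12} + 8\right) = - 149 \left(\left(-5 + \frac{3 i \sqrt{7}}{4}\right) + 8\right) = - 149 \left(3 + \frac{3 i \sqrt{7}}{4}\right) = -447 - \frac{447 i \sqrt{7}}{4}$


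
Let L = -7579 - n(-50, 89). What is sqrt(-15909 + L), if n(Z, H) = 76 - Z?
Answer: I*sqrt(23614) ≈ 153.67*I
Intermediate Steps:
L = -7705 (L = -7579 - (76 - 1*(-50)) = -7579 - (76 + 50) = -7579 - 1*126 = -7579 - 126 = -7705)
sqrt(-15909 + L) = sqrt(-15909 - 7705) = sqrt(-23614) = I*sqrt(23614)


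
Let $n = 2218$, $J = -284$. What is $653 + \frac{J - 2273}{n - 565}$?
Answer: $\frac{1076852}{1653} \approx 651.45$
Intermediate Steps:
$653 + \frac{J - 2273}{n - 565} = 653 + \frac{-284 - 2273}{2218 - 565} = 653 - \frac{2557}{1653} = \frac{1076852}{1653}$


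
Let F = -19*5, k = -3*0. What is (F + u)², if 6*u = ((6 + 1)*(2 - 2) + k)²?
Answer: 9025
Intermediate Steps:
k = 0
F = -95
u = 0 (u = ((6 + 1)*(2 - 2) + 0)²/6 = (7*0 + 0)²/6 = (0 + 0)²/6 = (⅙)*0² = (⅙)*0 = 0)
(F + u)² = (-95 + 0)² = (-95)² = 9025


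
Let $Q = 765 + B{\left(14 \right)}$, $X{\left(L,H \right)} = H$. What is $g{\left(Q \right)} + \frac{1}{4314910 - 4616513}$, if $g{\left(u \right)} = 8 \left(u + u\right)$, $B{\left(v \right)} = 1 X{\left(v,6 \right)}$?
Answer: $\frac{3720574607}{301603} \approx 12336.0$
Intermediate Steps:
$B{\left(v \right)} = 6$ ($B{\left(v \right)} = 1 \cdot 6 = 6$)
$Q = 771$ ($Q = 765 + 6 = 771$)
$g{\left(u \right)} = 16 u$ ($g{\left(u \right)} = 8 \cdot 2 u = 16 u$)
$g{\left(Q \right)} + \frac{1}{4314910 - 4616513} = 16 \cdot 771 + \frac{1}{4314910 - 4616513} = 12336 + \frac{1}{-301603} = 12336 - \frac{1}{301603} = \frac{3720574607}{301603}$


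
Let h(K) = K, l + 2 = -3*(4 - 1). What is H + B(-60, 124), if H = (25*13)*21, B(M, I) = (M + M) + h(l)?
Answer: 6694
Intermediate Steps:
l = -11 (l = -2 - 3*(4 - 1) = -2 - 3*3 = -2 - 9 = -11)
B(M, I) = -11 + 2*M (B(M, I) = (M + M) - 11 = 2*M - 11 = -11 + 2*M)
H = 6825 (H = 325*21 = 6825)
H + B(-60, 124) = 6825 + (-11 + 2*(-60)) = 6825 + (-11 - 120) = 6825 - 131 = 6694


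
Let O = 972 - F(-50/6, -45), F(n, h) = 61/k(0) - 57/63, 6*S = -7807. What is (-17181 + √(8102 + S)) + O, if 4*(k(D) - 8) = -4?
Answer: -340553/21 + √244830/6 ≈ -16134.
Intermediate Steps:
S = -7807/6 (S = (⅙)*(-7807) = -7807/6 ≈ -1301.2)
k(D) = 7 (k(D) = 8 + (¼)*(-4) = 8 - 1 = 7)
F(n, h) = 164/21 (F(n, h) = 61/7 - 57/63 = 61*(⅐) - 57*1/63 = 61/7 - 19/21 = 164/21)
O = 20248/21 (O = 972 - 1*164/21 = 972 - 164/21 = 20248/21 ≈ 964.19)
(-17181 + √(8102 + S)) + O = (-17181 + √(8102 - 7807/6)) + 20248/21 = (-17181 + √(40805/6)) + 20248/21 = (-17181 + √244830/6) + 20248/21 = -340553/21 + √244830/6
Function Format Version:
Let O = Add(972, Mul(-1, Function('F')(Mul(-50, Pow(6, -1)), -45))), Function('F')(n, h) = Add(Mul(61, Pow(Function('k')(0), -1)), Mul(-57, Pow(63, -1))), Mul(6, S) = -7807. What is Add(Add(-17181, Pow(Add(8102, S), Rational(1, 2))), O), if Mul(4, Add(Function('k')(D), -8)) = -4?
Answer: Add(Rational(-340553, 21), Mul(Rational(1, 6), Pow(244830, Rational(1, 2)))) ≈ -16134.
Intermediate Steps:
S = Rational(-7807, 6) (S = Mul(Rational(1, 6), -7807) = Rational(-7807, 6) ≈ -1301.2)
Function('k')(D) = 7 (Function('k')(D) = Add(8, Mul(Rational(1, 4), -4)) = Add(8, -1) = 7)
Function('F')(n, h) = Rational(164, 21) (Function('F')(n, h) = Add(Mul(61, Pow(7, -1)), Mul(-57, Pow(63, -1))) = Add(Mul(61, Rational(1, 7)), Mul(-57, Rational(1, 63))) = Add(Rational(61, 7), Rational(-19, 21)) = Rational(164, 21))
O = Rational(20248, 21) (O = Add(972, Mul(-1, Rational(164, 21))) = Add(972, Rational(-164, 21)) = Rational(20248, 21) ≈ 964.19)
Add(Add(-17181, Pow(Add(8102, S), Rational(1, 2))), O) = Add(Add(-17181, Pow(Add(8102, Rational(-7807, 6)), Rational(1, 2))), Rational(20248, 21)) = Add(Add(-17181, Pow(Rational(40805, 6), Rational(1, 2))), Rational(20248, 21)) = Add(Add(-17181, Mul(Rational(1, 6), Pow(244830, Rational(1, 2)))), Rational(20248, 21)) = Add(Rational(-340553, 21), Mul(Rational(1, 6), Pow(244830, Rational(1, 2))))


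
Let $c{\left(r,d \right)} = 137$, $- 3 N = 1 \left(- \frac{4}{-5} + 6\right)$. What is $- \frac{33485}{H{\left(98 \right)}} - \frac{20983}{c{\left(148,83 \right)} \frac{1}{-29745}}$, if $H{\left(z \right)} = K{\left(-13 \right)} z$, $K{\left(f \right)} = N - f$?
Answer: $\frac{9847601615955}{2161586} \approx 4.5557 \cdot 10^{6}$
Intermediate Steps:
$N = - \frac{34}{15}$ ($N = - \frac{1 \left(- \frac{4}{-5} + 6\right)}{3} = - \frac{1 \left(\left(-4\right) \left(- \frac{1}{5}\right) + 6\right)}{3} = - \frac{1 \left(\frac{4}{5} + 6\right)}{3} = - \frac{1 \cdot \frac{34}{5}}{3} = \left(- \frac{1}{3}\right) \frac{34}{5} = - \frac{34}{15} \approx -2.2667$)
$K{\left(f \right)} = - \frac{34}{15} - f$
$H{\left(z \right)} = \frac{161 z}{15}$ ($H{\left(z \right)} = \left(- \frac{34}{15} - -13\right) z = \left(- \frac{34}{15} + 13\right) z = \frac{161 z}{15}$)
$- \frac{33485}{H{\left(98 \right)}} - \frac{20983}{c{\left(148,83 \right)} \frac{1}{-29745}} = - \frac{33485}{\frac{161}{15} \cdot 98} - \frac{20983}{137 \frac{1}{-29745}} = - \frac{33485}{\frac{15778}{15}} - \frac{20983}{137 \left(- \frac{1}{29745}\right)} = \left(-33485\right) \frac{15}{15778} - \frac{20983}{- \frac{137}{29745}} = - \frac{502275}{15778} - - \frac{624139335}{137} = - \frac{502275}{15778} + \frac{624139335}{137} = \frac{9847601615955}{2161586}$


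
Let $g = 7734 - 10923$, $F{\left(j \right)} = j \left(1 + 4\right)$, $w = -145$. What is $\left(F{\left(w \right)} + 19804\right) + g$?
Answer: $15890$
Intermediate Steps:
$F{\left(j \right)} = 5 j$ ($F{\left(j \right)} = j 5 = 5 j$)
$g = -3189$ ($g = 7734 - 10923 = -3189$)
$\left(F{\left(w \right)} + 19804\right) + g = \left(5 \left(-145\right) + 19804\right) - 3189 = \left(-725 + 19804\right) - 3189 = 19079 - 3189 = 15890$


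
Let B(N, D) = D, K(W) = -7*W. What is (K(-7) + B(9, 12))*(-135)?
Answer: -8235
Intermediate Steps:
(K(-7) + B(9, 12))*(-135) = (-7*(-7) + 12)*(-135) = (49 + 12)*(-135) = 61*(-135) = -8235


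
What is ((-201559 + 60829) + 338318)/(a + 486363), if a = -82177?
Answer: 98794/202093 ≈ 0.48885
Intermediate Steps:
((-201559 + 60829) + 338318)/(a + 486363) = ((-201559 + 60829) + 338318)/(-82177 + 486363) = (-140730 + 338318)/404186 = 197588*(1/404186) = 98794/202093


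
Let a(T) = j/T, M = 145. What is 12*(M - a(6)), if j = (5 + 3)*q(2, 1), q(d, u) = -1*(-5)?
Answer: 1660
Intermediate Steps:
q(d, u) = 5
j = 40 (j = (5 + 3)*5 = 8*5 = 40)
a(T) = 40/T
12*(M - a(6)) = 12*(145 - 40/6) = 12*(145 - 1*20/3) = 12*(145 - 20/3) = 12*(415/3) = 1660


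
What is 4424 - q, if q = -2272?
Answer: 6696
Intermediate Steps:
4424 - q = 4424 - 1*(-2272) = 4424 + 2272 = 6696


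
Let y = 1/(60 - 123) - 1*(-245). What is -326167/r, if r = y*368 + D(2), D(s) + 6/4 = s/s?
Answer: -41097042/11359361 ≈ -3.6179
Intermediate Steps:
D(s) = -½ (D(s) = -3/2 + s/s = -3/2 + 1 = -½)
y = 15434/63 (y = 1/(-63) + 245 = -1/63 + 245 = 15434/63 ≈ 244.98)
r = 11359361/126 (r = (15434/63)*368 - ½ = 5679712/63 - ½ = 11359361/126 ≈ 90154.)
-326167/r = -326167/11359361/126 = -326167*126/11359361 = -41097042/11359361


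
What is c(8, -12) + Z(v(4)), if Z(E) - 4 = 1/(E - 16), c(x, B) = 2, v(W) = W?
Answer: 71/12 ≈ 5.9167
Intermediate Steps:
Z(E) = 4 + 1/(-16 + E) (Z(E) = 4 + 1/(E - 16) = 4 + 1/(-16 + E))
c(8, -12) + Z(v(4)) = 2 + (-63 + 4*4)/(-16 + 4) = 2 + (-63 + 16)/(-12) = 2 - 1/12*(-47) = 2 + 47/12 = 71/12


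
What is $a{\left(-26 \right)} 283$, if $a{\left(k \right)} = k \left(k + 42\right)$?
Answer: $-117728$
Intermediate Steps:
$a{\left(k \right)} = k \left(42 + k\right)$
$a{\left(-26 \right)} 283 = - 26 \left(42 - 26\right) 283 = \left(-26\right) 16 \cdot 283 = \left(-416\right) 283 = -117728$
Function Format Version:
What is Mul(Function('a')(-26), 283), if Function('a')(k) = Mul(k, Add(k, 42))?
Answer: -117728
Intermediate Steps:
Function('a')(k) = Mul(k, Add(42, k))
Mul(Function('a')(-26), 283) = Mul(Mul(-26, Add(42, -26)), 283) = Mul(Mul(-26, 16), 283) = Mul(-416, 283) = -117728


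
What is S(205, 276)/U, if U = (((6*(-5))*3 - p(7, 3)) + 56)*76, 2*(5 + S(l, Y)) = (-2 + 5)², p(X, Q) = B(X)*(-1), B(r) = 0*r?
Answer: 1/5168 ≈ 0.00019350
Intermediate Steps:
B(r) = 0
p(X, Q) = 0 (p(X, Q) = 0*(-1) = 0)
S(l, Y) = -½ (S(l, Y) = -5 + (-2 + 5)²/2 = -5 + (½)*3² = -5 + (½)*9 = -5 + 9/2 = -½)
U = -2584 (U = (((6*(-5))*3 - 1*0) + 56)*76 = ((-30*3 + 0) + 56)*76 = ((-90 + 0) + 56)*76 = (-90 + 56)*76 = -34*76 = -2584)
S(205, 276)/U = -½/(-2584) = -½*(-1/2584) = 1/5168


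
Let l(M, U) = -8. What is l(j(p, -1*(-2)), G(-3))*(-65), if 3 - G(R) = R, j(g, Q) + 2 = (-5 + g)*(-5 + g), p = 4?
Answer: 520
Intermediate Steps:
j(g, Q) = -2 + (-5 + g)² (j(g, Q) = -2 + (-5 + g)*(-5 + g) = -2 + (-5 + g)²)
G(R) = 3 - R
l(j(p, -1*(-2)), G(-3))*(-65) = -8*(-65) = 520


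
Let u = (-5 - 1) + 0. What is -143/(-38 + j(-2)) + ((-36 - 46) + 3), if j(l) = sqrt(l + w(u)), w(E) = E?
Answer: -4967/66 + 13*I*sqrt(2)/66 ≈ -75.258 + 0.27856*I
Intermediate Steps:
u = -6 (u = -6 + 0 = -6)
j(l) = sqrt(-6 + l) (j(l) = sqrt(l - 6) = sqrt(-6 + l))
-143/(-38 + j(-2)) + ((-36 - 46) + 3) = -143/(-38 + sqrt(-6 - 2)) + ((-36 - 46) + 3) = -143/(-38 + sqrt(-8)) + (-82 + 3) = -143/(-38 + 2*I*sqrt(2)) - 79 = -79 - 143/(-38 + 2*I*sqrt(2))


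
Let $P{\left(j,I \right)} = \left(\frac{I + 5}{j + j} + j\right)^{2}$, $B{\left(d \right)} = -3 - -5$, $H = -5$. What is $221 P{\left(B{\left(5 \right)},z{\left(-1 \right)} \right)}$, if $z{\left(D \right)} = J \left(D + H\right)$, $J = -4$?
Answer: $\frac{302549}{16} \approx 18909.0$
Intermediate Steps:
$B{\left(d \right)} = 2$ ($B{\left(d \right)} = -3 + 5 = 2$)
$z{\left(D \right)} = 20 - 4 D$ ($z{\left(D \right)} = - 4 \left(D - 5\right) = - 4 \left(-5 + D\right) = 20 - 4 D$)
$P{\left(j,I \right)} = \left(j + \frac{5 + I}{2 j}\right)^{2}$ ($P{\left(j,I \right)} = \left(\frac{5 + I}{2 j} + j\right)^{2} = \left(j + \frac{5 + I}{2 j}\right)^{2}$)
$221 P{\left(B{\left(5 \right)},z{\left(-1 \right)} \right)} = 221 \frac{\left(5 + \left(20 - -4\right) + 2 \cdot 2^{2}\right)^{2}}{4 \cdot 4} = 221 \cdot \frac{1}{4} \cdot \frac{1}{4} \left(5 + \left(20 + 4\right) + 2 \cdot 4\right)^{2} = 221 \cdot \frac{1}{4} \cdot \frac{1}{4} \left(5 + 24 + 8\right)^{2} = 221 \cdot \frac{1}{4} \cdot \frac{1}{4} \cdot 37^{2} = 221 \cdot \frac{1}{4} \cdot \frac{1}{4} \cdot 1369 = 221 \cdot \frac{1369}{16} = \frac{302549}{16}$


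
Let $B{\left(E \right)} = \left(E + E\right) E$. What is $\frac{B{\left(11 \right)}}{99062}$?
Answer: $\frac{121}{49531} \approx 0.0024429$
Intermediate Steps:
$B{\left(E \right)} = 2 E^{2}$ ($B{\left(E \right)} = 2 E E = 2 E^{2}$)
$\frac{B{\left(11 \right)}}{99062} = \frac{2 \cdot 11^{2}}{99062} = 2 \cdot 121 \cdot \frac{1}{99062} = 242 \cdot \frac{1}{99062} = \frac{121}{49531}$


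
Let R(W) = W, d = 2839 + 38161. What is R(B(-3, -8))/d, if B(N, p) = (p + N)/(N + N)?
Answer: 11/246000 ≈ 4.4715e-5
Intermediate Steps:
d = 41000
B(N, p) = (N + p)/(2*N) (B(N, p) = (N + p)/((2*N)) = (N + p)*(1/(2*N)) = (N + p)/(2*N))
R(B(-3, -8))/d = ((½)*(-3 - 8)/(-3))/41000 = ((½)*(-⅓)*(-11))*(1/41000) = (11/6)*(1/41000) = 11/246000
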